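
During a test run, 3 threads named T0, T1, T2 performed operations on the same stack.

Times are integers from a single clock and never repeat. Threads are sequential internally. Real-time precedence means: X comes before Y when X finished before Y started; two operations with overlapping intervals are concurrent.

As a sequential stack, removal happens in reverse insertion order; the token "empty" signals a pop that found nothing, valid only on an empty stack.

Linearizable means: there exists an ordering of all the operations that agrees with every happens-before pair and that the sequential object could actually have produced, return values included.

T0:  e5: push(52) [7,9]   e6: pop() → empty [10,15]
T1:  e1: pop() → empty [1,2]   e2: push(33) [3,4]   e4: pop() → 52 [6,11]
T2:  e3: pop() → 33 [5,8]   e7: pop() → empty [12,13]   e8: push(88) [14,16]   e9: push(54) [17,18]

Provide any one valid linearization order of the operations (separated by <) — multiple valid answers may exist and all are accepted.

after step 1 (e1 pop() → empty): stack <>
after step 2 (e2 push(33)): stack <33>
after step 3 (e3 pop() → 33): stack <>
after step 4 (e5 push(52)): stack <52>
after step 5 (e4 pop() → 52): stack <>
after step 6 (e6 pop() → empty): stack <>
after step 7 (e7 pop() → empty): stack <>
after step 8 (e8 push(88)): stack <88>
after step 9 (e9 push(54)): stack <88,54>

e1 < e2 < e3 < e5 < e4 < e6 < e7 < e8 < e9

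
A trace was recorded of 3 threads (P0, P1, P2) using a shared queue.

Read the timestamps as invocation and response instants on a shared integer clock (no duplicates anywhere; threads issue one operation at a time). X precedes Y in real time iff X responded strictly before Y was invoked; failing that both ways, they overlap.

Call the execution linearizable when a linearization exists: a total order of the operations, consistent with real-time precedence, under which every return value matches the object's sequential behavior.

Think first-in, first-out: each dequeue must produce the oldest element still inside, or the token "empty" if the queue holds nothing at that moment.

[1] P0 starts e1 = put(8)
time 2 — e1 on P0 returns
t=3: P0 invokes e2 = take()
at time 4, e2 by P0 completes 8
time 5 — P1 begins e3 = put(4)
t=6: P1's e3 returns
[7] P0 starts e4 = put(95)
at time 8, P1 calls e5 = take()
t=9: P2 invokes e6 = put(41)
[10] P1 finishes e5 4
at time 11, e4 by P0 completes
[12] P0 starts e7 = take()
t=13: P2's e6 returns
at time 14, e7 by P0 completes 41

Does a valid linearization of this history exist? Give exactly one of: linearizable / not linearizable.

one valid linearization: e1, e2, e3, e5, e6, e4, e7
step 1: e1 put(8) — queue <8>
step 2: e2 take() → 8 — queue <>
step 3: e3 put(4) — queue <4>
step 4: e5 take() → 4 — queue <>
step 5: e6 put(41) — queue <41>
step 6: e4 put(95) — queue <41,95>
step 7: e7 take() → 41 — queue <95>

linearizable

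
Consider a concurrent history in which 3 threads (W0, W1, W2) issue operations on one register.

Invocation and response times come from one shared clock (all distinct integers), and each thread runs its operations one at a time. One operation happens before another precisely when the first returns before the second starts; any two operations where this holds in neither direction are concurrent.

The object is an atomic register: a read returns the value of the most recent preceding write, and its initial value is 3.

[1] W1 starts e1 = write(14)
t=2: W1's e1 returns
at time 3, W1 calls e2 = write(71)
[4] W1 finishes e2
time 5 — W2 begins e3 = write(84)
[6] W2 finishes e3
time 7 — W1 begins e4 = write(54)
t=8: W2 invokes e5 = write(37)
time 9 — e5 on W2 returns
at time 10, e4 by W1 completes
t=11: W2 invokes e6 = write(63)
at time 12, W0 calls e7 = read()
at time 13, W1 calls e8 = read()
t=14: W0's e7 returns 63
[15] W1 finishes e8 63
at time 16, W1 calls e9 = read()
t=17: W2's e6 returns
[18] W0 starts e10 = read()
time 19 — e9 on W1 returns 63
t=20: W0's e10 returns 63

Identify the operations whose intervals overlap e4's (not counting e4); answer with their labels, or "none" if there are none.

e5

e4 spans [7,10]; an op avoiding the whole window 7..10 is ordered, any other is concurrent
e1 [1,2]: before
e2 [3,4]: before
e3 [5,6]: before
e5 [8,9]: concurrent
e6 [11,17]: after
e7 [12,14]: after
e8 [13,15]: after
e9 [16,19]: after
e10 [18,20]: after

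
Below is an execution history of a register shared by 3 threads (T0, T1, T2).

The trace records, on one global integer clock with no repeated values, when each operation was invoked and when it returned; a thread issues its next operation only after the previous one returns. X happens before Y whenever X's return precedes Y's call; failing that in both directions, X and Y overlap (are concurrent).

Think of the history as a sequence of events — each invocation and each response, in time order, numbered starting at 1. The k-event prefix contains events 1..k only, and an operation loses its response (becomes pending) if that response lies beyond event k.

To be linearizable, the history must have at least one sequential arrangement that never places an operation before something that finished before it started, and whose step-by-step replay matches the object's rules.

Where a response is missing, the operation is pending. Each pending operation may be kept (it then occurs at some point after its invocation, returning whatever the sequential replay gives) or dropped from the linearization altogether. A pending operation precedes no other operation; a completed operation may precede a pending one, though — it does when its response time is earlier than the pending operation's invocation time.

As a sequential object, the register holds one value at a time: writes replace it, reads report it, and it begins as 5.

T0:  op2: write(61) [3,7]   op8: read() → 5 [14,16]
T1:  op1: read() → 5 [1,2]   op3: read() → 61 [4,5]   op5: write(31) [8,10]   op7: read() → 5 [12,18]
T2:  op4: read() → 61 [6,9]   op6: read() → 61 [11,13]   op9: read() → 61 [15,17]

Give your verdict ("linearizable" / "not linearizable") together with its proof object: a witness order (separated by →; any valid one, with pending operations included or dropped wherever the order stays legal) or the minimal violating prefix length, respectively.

not linearizable — minimal violating prefix: 13 events

the violation lands at event 13, op6's response at time 13: events 1..12 linearize, events 1..13 do not
6 completed operations, 5 real-time-consistent orders — every register replay fails
every completion of the 1 pending operation (op7) was checked; none linearizes
sample order op1, op2, op3, op4, op5, op6 (pending dropped) stalls at step 6 — op6 read() → 61 has no legal effect
sample order op1, op2, op3, op5, op4, op6 (pending dropped) stalls at step 5 — op4 read() → 61 has no legal effect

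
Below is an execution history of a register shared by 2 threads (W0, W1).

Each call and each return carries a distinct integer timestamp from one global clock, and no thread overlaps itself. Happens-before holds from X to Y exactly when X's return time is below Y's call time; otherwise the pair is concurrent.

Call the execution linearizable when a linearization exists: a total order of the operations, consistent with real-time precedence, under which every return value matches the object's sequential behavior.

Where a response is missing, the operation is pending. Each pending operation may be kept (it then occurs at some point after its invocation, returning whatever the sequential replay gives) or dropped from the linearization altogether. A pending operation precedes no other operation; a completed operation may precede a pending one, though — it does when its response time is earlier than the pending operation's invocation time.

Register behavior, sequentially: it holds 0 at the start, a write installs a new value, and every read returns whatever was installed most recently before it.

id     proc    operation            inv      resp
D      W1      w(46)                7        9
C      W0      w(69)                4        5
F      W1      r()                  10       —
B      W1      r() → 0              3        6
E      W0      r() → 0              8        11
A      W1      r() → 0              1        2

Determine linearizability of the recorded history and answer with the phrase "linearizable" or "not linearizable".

events 1..10 are fine; event 11 — the response of E at time 11 — makes the prefix non-linearizable
every one of the 4 real-time-consistent orders over 5 completed register ops fails the sequential spec
no escape via the 1 pending operation (F): every completion choice fails
e.g. A, B, C, D, E (pending dropped): illegal at step 5, since E r() → 0 cannot apply there
e.g. A, B, C, E, D (pending dropped): illegal at step 4, since E r() → 0 cannot apply there

not linearizable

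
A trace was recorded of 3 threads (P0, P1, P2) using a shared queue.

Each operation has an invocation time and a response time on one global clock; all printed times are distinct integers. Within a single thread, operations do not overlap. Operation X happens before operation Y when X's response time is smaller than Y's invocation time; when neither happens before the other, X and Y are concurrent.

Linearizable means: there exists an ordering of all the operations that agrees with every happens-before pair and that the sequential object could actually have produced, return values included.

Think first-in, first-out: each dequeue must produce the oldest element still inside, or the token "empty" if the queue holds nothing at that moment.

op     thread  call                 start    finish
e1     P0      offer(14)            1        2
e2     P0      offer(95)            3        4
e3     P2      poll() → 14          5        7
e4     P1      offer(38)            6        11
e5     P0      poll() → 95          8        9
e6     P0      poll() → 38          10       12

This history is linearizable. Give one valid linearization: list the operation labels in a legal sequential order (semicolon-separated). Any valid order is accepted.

e1; e2; e3; e4; e5; e6

after step 1 (e1 offer(14)): queue <14>
after step 2 (e2 offer(95)): queue <14,95>
after step 3 (e3 poll() → 14): queue <95>
after step 4 (e4 offer(38)): queue <95,38>
after step 5 (e5 poll() → 95): queue <38>
after step 6 (e6 poll() → 38): queue <>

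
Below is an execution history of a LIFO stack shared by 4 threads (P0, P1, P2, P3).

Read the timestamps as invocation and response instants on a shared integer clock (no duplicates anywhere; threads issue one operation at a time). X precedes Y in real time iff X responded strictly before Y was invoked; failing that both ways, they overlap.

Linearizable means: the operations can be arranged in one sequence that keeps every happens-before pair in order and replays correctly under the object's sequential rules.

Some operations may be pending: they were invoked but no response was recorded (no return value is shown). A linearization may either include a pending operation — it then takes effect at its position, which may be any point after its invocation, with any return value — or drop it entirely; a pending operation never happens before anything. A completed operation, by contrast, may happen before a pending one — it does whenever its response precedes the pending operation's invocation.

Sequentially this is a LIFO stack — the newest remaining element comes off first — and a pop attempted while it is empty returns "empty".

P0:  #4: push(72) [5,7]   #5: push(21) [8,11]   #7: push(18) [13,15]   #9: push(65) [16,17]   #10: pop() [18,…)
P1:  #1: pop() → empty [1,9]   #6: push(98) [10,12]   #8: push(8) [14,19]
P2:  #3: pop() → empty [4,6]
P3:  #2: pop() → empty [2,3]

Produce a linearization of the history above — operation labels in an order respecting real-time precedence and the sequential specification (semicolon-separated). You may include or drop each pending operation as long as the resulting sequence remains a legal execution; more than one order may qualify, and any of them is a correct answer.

1. #1 pop() → empty, leaving stack <>
2. #2 pop() → empty, leaving stack <>
3. #3 pop() → empty, leaving stack <>
4. #4 push(72), leaving stack <72>
5. #5 push(21), leaving stack <72,21>
6. #6 push(98), leaving stack <72,21,98>
7. #7 push(18), leaving stack <72,21,98,18>
8. #8 push(8), leaving stack <72,21,98,18,8>
9. #9 push(65), leaving stack <72,21,98,18,8,65>

#1; #2; #3; #4; #5; #6; #7; #8; #9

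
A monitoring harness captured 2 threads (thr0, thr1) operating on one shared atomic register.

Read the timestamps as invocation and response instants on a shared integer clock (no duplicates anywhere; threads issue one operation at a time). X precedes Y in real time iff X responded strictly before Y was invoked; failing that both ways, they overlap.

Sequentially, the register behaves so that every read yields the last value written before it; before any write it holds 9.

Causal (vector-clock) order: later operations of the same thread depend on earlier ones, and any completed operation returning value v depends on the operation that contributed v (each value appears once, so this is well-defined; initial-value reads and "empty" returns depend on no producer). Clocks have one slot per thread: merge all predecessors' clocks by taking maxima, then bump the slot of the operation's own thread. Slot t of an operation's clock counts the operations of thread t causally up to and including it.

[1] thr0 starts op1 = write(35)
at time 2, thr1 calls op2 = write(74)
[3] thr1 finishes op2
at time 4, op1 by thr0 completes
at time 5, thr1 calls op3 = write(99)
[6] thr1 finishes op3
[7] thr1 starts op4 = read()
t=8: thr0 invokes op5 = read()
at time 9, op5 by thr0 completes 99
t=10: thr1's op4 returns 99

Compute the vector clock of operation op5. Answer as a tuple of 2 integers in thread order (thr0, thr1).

(2, 2)

VC(op2, invoked at 2): no causal predecessors; +1 on thr1 → (0, 1)
VC(op1, invoked at 1): no causal predecessors; +1 on thr0 → (1, 0)
VC(op3, invoked at 5): max of VC(op2)=(0, 1), then +1 on thread thr1 → (0, 2)
VC(op4, invoked at 7): max of VC(op3)=(0, 2), then +1 on thread thr1 → (0, 3)
VC(op5, invoked at 8): max of VC(op1)=(1, 0), VC(op3)=(0, 2), then +1 on thread thr0 → (2, 2)
target: VC(op5) = (2, 2)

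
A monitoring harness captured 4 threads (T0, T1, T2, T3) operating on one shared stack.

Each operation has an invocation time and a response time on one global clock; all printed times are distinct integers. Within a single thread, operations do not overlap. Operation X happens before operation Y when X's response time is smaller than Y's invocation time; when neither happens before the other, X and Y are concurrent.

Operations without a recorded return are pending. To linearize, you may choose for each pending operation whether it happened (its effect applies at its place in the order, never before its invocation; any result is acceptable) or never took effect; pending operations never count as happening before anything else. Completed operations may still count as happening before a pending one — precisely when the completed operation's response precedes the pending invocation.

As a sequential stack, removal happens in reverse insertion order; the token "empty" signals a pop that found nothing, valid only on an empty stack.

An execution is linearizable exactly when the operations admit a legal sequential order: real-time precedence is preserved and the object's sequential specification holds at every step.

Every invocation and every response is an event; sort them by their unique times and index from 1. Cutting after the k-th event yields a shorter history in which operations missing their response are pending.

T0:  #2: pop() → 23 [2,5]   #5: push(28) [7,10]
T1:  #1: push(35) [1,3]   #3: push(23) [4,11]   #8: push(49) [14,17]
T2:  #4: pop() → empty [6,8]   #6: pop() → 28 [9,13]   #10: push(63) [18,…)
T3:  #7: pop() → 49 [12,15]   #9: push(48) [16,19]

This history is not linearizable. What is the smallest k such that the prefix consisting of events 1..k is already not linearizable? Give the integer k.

8

one valid order for events 1..7 is #1, #3, #2:
1. #1 push(35), leaving stack <35>
2. #3 push(23) (pending, included), leaving stack <35,23>
3. #2 pop() → 23, leaving stack <35>
event 8 — #4's response, time 8 — after it, nothing linearizes
including or dropping the 2 pending operations (#3, #5) in any combination fails
e.g. #1, #2, #4 (pending dropped): illegal at step 2, since #2 pop() → 23 cannot apply there
e.g. #2, #1, #4 (pending dropped): illegal at step 1, since #2 pop() → 23 cannot apply there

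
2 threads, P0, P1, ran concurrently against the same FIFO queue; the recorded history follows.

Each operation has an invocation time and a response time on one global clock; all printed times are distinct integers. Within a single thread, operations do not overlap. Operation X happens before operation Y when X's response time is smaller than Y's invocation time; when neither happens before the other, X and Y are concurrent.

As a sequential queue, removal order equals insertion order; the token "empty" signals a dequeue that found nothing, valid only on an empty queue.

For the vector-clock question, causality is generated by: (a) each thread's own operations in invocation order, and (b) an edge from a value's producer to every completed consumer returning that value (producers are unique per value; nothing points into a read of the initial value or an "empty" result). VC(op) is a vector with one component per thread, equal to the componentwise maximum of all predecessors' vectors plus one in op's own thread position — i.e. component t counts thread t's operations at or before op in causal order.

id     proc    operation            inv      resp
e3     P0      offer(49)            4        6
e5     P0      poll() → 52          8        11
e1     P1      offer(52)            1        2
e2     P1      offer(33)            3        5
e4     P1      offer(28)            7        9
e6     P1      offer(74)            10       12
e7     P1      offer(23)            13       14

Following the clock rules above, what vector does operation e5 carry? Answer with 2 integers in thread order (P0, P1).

(2, 1)

e1 (invocation 1): nothing precedes it; P1's component alone gives (0, 1)
e3 (invocation 4): nothing precedes it; P0's component alone gives (1, 0)
e2, invoked 3, takes VC(e1)=(0, 1) under max, adds 1 for P1 → (0, 2)
e4, invoked 7, takes VC(e2)=(0, 2) under max, adds 1 for P1 → (0, 3)
e5, invoked 8, takes VC(e1)=(0, 1), VC(e3)=(1, 0) under max, adds 1 for P0 → (2, 1)
e6, invoked 10, takes VC(e4)=(0, 3) under max, adds 1 for P1 → (0, 4)
e7, invoked 13, takes VC(e6)=(0, 4) under max, adds 1 for P1 → (0, 5)
target: VC(e5) = (2, 1)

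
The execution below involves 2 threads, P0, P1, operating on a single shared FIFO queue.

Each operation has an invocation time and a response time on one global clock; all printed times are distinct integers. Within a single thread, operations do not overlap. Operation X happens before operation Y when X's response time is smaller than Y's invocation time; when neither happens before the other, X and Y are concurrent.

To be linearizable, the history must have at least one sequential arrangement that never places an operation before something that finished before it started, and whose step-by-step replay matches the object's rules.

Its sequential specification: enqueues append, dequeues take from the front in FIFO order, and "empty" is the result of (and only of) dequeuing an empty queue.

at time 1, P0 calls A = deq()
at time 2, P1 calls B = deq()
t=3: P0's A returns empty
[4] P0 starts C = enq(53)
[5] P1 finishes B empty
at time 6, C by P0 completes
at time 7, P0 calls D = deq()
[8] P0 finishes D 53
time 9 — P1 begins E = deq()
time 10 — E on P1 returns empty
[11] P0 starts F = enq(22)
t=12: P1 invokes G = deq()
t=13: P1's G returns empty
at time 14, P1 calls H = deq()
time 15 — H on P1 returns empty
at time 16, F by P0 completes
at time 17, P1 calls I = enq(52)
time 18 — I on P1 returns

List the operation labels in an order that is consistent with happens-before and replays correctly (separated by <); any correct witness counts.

A < B < C < D < E < G < H < F < I

1. A deq() → empty, leaving queue <>
2. B deq() → empty, leaving queue <>
3. C enq(53), leaving queue <53>
4. D deq() → 53, leaving queue <>
5. E deq() → empty, leaving queue <>
6. G deq() → empty, leaving queue <>
7. H deq() → empty, leaving queue <>
8. F enq(22), leaving queue <22>
9. I enq(52), leaving queue <22,52>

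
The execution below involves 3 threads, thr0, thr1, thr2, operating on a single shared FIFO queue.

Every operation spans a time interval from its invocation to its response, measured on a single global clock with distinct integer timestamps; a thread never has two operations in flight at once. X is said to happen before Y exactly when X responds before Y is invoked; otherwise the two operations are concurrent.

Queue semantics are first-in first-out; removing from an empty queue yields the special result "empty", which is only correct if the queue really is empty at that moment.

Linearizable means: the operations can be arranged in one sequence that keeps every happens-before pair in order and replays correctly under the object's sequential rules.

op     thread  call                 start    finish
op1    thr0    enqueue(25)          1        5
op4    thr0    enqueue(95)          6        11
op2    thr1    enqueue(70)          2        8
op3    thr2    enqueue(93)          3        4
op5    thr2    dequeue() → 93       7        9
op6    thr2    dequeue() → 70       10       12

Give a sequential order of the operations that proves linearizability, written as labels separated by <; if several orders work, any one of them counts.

after step 1 (op3 enqueue(93)): queue <93>
after step 2 (op2 enqueue(70)): queue <93,70>
after step 3 (op1 enqueue(25)): queue <93,70,25>
after step 4 (op4 enqueue(95)): queue <93,70,25,95>
after step 5 (op5 dequeue() → 93): queue <70,25,95>
after step 6 (op6 dequeue() → 70): queue <25,95>

op3 < op2 < op1 < op4 < op5 < op6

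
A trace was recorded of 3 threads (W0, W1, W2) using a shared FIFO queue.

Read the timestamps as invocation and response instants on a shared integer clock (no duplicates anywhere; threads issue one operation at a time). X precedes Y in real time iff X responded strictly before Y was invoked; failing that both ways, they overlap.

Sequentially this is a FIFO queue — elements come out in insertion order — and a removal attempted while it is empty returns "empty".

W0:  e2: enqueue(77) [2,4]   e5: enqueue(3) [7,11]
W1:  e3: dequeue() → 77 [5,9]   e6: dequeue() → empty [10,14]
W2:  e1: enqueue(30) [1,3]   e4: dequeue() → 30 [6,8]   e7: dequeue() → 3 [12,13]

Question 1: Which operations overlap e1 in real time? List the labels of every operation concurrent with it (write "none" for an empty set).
e2

e1 runs from 1 to 3; window-overlapping ops are concurrent
e2 [2,4]: concurrent
e3 [5,9]: after
e4 [6,8]: after
e5 [7,11]: after
e6 [10,14]: after
e7 [12,13]: after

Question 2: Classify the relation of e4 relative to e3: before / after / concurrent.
concurrent

e4 spans [6,8], e3 spans [5,9]
the intervals overlap in both directions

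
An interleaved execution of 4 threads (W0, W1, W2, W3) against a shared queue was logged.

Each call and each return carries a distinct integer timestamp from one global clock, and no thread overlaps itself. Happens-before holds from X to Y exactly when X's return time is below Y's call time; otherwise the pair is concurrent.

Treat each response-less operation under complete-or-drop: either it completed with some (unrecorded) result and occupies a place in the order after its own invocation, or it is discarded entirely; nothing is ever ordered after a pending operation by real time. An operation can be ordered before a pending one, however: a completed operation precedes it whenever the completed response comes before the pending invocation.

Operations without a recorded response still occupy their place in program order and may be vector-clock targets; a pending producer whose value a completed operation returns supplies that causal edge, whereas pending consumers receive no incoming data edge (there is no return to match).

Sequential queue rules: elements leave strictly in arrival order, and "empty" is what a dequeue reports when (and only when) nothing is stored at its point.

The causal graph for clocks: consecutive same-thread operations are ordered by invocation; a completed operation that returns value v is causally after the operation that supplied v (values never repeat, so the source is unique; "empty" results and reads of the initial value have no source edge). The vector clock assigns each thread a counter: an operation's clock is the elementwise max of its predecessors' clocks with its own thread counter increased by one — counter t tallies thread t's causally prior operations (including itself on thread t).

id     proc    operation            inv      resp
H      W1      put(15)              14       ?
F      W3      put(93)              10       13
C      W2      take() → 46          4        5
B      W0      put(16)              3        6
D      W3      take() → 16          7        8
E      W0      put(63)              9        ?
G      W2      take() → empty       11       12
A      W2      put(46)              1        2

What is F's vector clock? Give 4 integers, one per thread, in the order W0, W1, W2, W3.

(1, 0, 0, 2)

A (invocation 1): nothing precedes it; W2's component alone gives (0, 0, 1, 0)
H (invocation 14): nothing precedes it; W1's component alone gives (0, 1, 0, 0)
B (invocation 3): nothing precedes it; W0's component alone gives (1, 0, 0, 0)
VC(C, invoked at 4): max of VC(A)=(0, 0, 1, 0), then +1 on thread W2 → (0, 0, 2, 0)
VC(D, invoked at 7): max of VC(B)=(1, 0, 0, 0), then +1 on thread W3 → (1, 0, 0, 1)
VC(E, invoked at 9): max of VC(B)=(1, 0, 0, 0), then +1 on thread W0 → (2, 0, 0, 0)
VC(G, invoked at 11): max of VC(C)=(0, 0, 2, 0), then +1 on thread W2 → (0, 0, 3, 0)
VC(F, invoked at 10): max of VC(D)=(1, 0, 0, 1), then +1 on thread W3 → (1, 0, 0, 2)
target: VC(F) = (1, 0, 0, 2)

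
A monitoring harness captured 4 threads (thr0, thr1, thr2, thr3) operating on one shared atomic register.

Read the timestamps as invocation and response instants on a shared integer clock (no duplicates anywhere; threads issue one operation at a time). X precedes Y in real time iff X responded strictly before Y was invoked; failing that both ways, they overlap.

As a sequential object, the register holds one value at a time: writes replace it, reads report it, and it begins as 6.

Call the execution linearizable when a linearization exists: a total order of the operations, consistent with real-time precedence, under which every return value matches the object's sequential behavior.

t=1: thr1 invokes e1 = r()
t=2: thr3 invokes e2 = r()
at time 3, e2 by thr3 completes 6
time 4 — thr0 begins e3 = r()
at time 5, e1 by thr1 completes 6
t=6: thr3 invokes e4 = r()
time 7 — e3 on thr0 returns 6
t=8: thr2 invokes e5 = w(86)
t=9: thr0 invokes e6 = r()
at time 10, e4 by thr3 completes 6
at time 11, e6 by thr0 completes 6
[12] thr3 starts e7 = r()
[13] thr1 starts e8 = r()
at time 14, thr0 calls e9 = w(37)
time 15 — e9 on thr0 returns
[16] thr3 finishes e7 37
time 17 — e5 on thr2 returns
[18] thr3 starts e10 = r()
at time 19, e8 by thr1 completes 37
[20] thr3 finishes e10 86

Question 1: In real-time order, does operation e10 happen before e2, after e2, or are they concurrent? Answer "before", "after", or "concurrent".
after

e10 spans [18,20], e2 spans [2,3]
resp(e2)=3 < inv(e10)=18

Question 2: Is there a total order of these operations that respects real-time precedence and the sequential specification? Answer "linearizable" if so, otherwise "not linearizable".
linearizable

witness order: e1, e2, e3, e4, e6, e9, e7, e8, e5, e10
after step 1 (e1 r() → 6): value 6
after step 2 (e2 r() → 6): value 6
after step 3 (e3 r() → 6): value 6
after step 4 (e4 r() → 6): value 6
after step 5 (e6 r() → 6): value 6
after step 6 (e9 w(37)): value 37
after step 7 (e7 r() → 37): value 37
after step 8 (e8 r() → 37): value 37
after step 9 (e5 w(86)): value 86
after step 10 (e10 r() → 86): value 86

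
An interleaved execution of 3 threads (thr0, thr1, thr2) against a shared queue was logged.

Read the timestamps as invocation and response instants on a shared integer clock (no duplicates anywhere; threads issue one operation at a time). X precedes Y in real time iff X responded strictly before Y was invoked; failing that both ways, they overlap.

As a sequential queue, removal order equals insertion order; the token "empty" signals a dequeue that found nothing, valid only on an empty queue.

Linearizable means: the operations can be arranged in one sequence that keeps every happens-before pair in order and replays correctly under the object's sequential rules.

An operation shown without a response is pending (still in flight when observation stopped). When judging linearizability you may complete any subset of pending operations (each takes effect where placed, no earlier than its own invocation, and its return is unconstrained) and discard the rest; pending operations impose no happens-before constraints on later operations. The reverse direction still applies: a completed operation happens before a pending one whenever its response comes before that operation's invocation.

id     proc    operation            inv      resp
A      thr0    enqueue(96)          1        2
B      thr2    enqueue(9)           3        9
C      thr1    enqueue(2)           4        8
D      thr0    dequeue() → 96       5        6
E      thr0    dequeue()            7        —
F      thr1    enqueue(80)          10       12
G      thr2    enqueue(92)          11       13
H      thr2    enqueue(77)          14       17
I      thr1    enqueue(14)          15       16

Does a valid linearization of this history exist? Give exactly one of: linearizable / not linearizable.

witness order: A, B, C, D, E, F, G, H, I
after step 1 (A enqueue(96)): queue <96>
after step 2 (B enqueue(9)): queue <96,9>
after step 3 (C enqueue(2)): queue <96,9,2>
after step 4 (D dequeue() → 96): queue <9,2>
after step 5 (E dequeue() (pending, included)): queue <2>
after step 6 (F enqueue(80)): queue <2,80>
after step 7 (G enqueue(92)): queue <2,80,92>
after step 8 (H enqueue(77)): queue <2,80,92,77>
after step 9 (I enqueue(14)): queue <2,80,92,77,14>

linearizable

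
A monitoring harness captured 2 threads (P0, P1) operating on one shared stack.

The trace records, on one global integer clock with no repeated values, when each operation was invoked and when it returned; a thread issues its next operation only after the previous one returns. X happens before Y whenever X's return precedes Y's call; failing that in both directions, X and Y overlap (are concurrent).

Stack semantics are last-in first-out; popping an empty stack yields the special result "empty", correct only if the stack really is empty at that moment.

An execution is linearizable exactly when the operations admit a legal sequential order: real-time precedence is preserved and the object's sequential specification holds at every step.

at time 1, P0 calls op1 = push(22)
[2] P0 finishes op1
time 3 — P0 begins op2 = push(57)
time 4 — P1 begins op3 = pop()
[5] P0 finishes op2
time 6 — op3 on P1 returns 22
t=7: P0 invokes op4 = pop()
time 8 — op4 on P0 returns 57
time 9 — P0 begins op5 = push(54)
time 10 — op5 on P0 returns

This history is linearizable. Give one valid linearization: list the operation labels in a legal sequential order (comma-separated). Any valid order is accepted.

1. op1 push(22), leaving stack <22>
2. op3 pop() → 22, leaving stack <>
3. op2 push(57), leaving stack <57>
4. op4 pop() → 57, leaving stack <>
5. op5 push(54), leaving stack <54>

op1, op3, op2, op4, op5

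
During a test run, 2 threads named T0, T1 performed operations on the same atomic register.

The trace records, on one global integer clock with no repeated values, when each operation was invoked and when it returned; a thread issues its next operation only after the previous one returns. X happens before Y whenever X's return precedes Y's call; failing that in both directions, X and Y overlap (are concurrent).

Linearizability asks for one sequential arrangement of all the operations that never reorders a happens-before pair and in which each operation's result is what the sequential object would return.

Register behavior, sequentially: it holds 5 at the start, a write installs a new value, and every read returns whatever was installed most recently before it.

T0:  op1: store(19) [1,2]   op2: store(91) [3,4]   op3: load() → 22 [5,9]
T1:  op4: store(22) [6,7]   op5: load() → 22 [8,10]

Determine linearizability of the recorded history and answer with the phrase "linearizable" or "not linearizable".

linearizable

witness order: op1, op2, op4, op3, op5
step 1: op1 store(19) — value 19
step 2: op2 store(91) — value 91
step 3: op4 store(22) — value 22
step 4: op3 load() → 22 — value 22
step 5: op5 load() → 22 — value 22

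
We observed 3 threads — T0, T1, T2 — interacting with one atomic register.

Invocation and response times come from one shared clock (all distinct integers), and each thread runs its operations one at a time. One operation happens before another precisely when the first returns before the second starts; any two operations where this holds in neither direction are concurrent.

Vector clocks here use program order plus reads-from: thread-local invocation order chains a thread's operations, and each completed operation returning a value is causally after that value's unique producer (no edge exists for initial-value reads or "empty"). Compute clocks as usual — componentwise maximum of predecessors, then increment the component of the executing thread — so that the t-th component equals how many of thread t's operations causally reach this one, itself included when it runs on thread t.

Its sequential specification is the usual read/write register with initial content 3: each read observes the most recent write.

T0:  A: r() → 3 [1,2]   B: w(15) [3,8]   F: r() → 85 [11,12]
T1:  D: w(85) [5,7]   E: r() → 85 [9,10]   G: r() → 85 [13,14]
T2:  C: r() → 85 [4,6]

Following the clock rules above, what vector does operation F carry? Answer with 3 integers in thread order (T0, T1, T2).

no predecessors for D (invoked 5): T1 increments from zero → (0, 1, 0)
no predecessors for A (invoked 1): T0 increments from zero → (1, 0, 0)
C (invocation 4): componentwise max over VC(D)=(0, 1, 0), +1 at T2, giving (0, 1, 1)
E (invocation 9): componentwise max over VC(D)=(0, 1, 0), +1 at T1, giving (0, 2, 0)
B (invocation 3): componentwise max over VC(A)=(1, 0, 0), +1 at T0, giving (2, 0, 0)
G (invocation 13): componentwise max over VC(D)=(0, 1, 0), VC(E)=(0, 2, 0), +1 at T1, giving (0, 3, 0)
F (invocation 11): componentwise max over VC(B)=(2, 0, 0), VC(D)=(0, 1, 0), +1 at T0, giving (3, 1, 0)
target: VC(F) = (3, 1, 0)

(3, 1, 0)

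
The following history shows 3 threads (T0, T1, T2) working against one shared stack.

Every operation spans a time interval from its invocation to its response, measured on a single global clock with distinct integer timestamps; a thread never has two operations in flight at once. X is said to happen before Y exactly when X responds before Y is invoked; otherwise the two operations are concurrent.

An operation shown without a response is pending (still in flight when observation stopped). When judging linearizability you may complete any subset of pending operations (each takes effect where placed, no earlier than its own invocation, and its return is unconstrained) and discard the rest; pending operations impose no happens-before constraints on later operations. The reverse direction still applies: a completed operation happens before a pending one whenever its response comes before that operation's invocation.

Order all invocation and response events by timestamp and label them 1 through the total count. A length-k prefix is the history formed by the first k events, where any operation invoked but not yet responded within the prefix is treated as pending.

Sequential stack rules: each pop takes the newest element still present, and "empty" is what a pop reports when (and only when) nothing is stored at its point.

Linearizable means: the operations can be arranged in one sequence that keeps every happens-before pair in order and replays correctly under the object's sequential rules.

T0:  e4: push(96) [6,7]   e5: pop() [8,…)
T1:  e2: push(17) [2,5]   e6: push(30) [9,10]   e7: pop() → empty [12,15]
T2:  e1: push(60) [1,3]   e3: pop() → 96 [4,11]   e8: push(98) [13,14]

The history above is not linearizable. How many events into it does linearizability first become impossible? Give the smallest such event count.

15

events 1..14 are linearizable, e.g. via e1, e2, e4, e3, e5, e6, e7, e8:
after step 1 (e1 push(60)): stack <60>
after step 2 (e2 push(17)): stack <60,17>
after step 3 (e4 push(96)): stack <60,17,96>
after step 4 (e3 pop() → 96): stack <60,17>
after step 5 (e5 pop() (pending, included)): stack <60>
after step 6 (e6 push(30)): stack <60,30>
after step 7 (e7 pop() (pending, included)): stack <60>
after step 8 (e8 push(98)): stack <60,98>
adding event 15 (e7 responds at 15) leaves no legal real-time order
include/drop combinations of the 1 pending operation (e5) were all tried; none helps
sample order e1, e2, e3, e4, e6, e7, e8 (pending dropped) stalls at step 3 — e3 pop() → 96 has no legal effect
sample order e1, e2, e3, e4, e6, e8, e7 (pending dropped) stalls at step 3 — e3 pop() → 96 has no legal effect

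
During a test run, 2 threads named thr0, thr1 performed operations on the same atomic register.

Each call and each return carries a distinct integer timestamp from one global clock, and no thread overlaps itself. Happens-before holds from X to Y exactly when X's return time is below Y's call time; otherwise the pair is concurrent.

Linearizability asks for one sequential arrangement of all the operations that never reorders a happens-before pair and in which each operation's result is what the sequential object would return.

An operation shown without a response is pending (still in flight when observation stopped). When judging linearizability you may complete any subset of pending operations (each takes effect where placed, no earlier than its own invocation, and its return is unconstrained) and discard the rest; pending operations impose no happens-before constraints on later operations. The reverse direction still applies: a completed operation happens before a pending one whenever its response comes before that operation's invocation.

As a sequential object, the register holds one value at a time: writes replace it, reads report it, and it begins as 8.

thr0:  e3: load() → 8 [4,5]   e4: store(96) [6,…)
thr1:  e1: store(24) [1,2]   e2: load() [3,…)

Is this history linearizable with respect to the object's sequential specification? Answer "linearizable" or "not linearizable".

through event 4 a valid linearization exists; event 5 (e3 responding at time 5) ends that
exactly one order of the 2 completed ops respects real time; the atomic register replay fails
include/drop combinations of the 1 pending operation (e2) were all tried; none helps
e.g. e1, e3 (pending dropped): illegal at step 2, since e3 load() → 8 cannot apply there

not linearizable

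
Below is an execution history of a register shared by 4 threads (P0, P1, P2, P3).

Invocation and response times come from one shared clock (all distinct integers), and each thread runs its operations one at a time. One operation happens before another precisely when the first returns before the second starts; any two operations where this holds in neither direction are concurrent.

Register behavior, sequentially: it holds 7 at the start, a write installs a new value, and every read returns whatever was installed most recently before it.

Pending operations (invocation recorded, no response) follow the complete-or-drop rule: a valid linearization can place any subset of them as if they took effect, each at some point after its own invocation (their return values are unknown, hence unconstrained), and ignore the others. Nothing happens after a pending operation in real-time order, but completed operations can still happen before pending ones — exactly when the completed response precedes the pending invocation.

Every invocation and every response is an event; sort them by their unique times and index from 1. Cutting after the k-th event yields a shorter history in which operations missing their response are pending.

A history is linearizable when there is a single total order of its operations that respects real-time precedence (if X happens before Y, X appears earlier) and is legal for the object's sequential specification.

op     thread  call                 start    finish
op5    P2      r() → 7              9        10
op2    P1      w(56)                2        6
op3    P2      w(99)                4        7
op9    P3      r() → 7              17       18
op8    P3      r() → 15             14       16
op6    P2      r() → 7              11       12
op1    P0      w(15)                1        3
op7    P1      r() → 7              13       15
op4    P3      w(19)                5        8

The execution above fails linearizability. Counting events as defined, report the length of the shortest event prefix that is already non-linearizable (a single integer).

10

one valid order for events 1..9 is op1, op2, op3, op4:
step 1: op1 w(15) — value 15
step 2: op2 w(56) — value 56
step 3: op3 w(99) — value 99
step 4: op4 w(19) — value 19
with event 10 included (op5 responding at time 10), all real-time-consistent orders fail
sample order op1, op2, op3, op4, op5 stalls at step 5 — op5 r() → 7 has no legal effect
sample order op1, op2, op4, op3, op5 stalls at step 5 — op5 r() → 7 has no legal effect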